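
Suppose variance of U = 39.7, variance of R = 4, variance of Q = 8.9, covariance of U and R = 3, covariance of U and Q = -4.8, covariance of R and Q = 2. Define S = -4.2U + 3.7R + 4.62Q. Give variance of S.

variance of S = a²·variance of U + b²·variance of R + c²·variance of Q + 2ab·covariance of U and R + 2ac·covariance of U and Q + 2bc·covariance of R and Q, with a = -4.2, b = 3.7, c = 4.62.
= 700.308 + 54.76 + 189.96516 + (-93.24) + 186.2784 + 68.376
= 1106.44756.

variance of S = 1106.44756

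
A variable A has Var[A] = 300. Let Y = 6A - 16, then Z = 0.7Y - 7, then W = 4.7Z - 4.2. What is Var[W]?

Var[Y] = 6²·300 = 10800.
Var[Z] = 0.7²·10800 = 5292.
Var[W] = 4.7²·5292 = 116900.28.

Var[W] = 116900.28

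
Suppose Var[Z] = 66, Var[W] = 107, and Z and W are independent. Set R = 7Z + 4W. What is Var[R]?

Var[R] = 4946

Var[R] = a²·Var[Z] + b²·Var[W] + 2ab·Cov(Z, W) with a = 7, b = 4.
Independence gives Cov(Z, W) = 0.
= 7²·66 + 4²·107 + 2·7·4·0
= 3234 + 1712 + 0 = 4946.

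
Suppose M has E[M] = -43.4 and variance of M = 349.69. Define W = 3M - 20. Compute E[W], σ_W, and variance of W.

W = 3M - 20 is linear with a = 3, b = -20.
E[W] = a·E[M] + b = 3·(-43.4) + (-20) = -150.2.
σ_M = √349.69 = 18.7.
σ_W = |a|·σ_M = |3|·18.7 = 56.1.
variance of W = a²·variance of M = 3²·349.69 = 3147.21 (the additive constant -20 does not affect variance).

E[W] = -150.2, σ_W = 56.1, variance of W = 3147.21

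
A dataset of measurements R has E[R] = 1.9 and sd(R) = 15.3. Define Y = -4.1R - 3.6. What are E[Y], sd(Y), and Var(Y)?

E[Y] = -11.39, sd(Y) = 62.73, Var(Y) = 3935.0529

Y = -4.1R - 3.6 is linear with a = -4.1, b = -3.6.
E[Y] = a·E[R] + b = (-4.1)·1.9 + (-3.6) = -11.39.
sd(Y) = |a|·sd(R) = |-4.1|·15.3 = 62.73.
Var(R) = 15.3² = 234.09.
Var(Y) = a²·Var(R) = (-4.1)²·234.09 = 3935.0529 (the additive constant -3.6 does not affect variance).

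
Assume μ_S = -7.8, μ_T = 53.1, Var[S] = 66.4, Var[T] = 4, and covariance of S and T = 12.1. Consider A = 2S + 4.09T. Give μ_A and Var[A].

μ_A = 201.579, Var[A] = 530.4684

μ_A = 2·μ_S + 4.09·μ_T = 2·(-7.8) + 4.09·53.1 = 201.579.
Var[A] = a²·Var[S] + b²·Var[T] + 2ab·covariance of S and T with a = 2, b = 4.09.
= 2²·66.4 + 4.09²·4 + 2·2·4.09·12.1
= 265.6 + 66.9124 + 197.956 = 530.4684.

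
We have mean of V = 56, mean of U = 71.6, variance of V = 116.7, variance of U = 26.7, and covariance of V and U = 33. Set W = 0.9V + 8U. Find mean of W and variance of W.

mean of W = 0.9·mean of V + 8·mean of U = 0.9·56 + 8·71.6 = 623.2.
variance of W = a²·variance of V + b²·variance of U + 2ab·covariance of V and U with a = 0.9, b = 8.
= 0.9²·116.7 + 8²·26.7 + 2·0.9·8·33
= 94.527 + 1708.8 + 475.2 = 2278.527.

mean of W = 623.2, variance of W = 2278.527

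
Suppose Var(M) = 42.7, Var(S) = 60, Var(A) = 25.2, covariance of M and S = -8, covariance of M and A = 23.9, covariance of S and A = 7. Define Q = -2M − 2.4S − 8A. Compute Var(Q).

Var(Q) = a²·Var(M) + b²·Var(S) + c²·Var(A) + 2ab·covariance of M and S + 2ac·covariance of M and A + 2bc·covariance of S and A, with a = -2, b = -2.4, c = -8.
= 170.8 + 345.6 + 1612.8 + (-76.8) + 764.8 + 268.8
= 3086.

Var(Q) = 3086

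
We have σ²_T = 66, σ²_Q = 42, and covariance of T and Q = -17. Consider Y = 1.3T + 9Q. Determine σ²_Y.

σ²_Y = 3115.74

σ²_Y = a²·σ²_T + b²·σ²_Q + 2ab·covariance of T and Q with a = 1.3, b = 9.
= 1.3²·66 + 9²·42 + 2·1.3·9·(-17)
= 111.54 + 3402 + (-397.8) = 3115.74.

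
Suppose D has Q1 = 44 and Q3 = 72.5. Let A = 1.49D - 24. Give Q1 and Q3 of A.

a = 1.49 > 0: Q1(A) = a·Q1(D)+b = 41.56, Q3(A) = a·Q3(D)+b = 84.025.

Q1(A) = 41.56, Q3(A) = 84.025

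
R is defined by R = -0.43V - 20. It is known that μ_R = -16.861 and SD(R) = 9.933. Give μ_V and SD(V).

μ_V = -7.3, SD(V) = 23.1

From R = -0.43V - 20: μ_R = a·μ_V + b, so μ_V = (μ_R − b)/a = (-16.861 − (-20))/(-0.43) = -7.3.
SD(R) = |a|·SD(V), so SD(V) = 9.933/|-0.43| = 23.1.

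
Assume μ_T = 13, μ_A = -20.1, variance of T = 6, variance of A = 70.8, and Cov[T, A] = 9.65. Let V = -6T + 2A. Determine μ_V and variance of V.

μ_V = (-6)·μ_T + 2·μ_A = (-6)·13 + 2·(-20.1) = -118.2.
variance of V = a²·variance of T + b²·variance of A + 2ab·Cov[T, A] with a = -6, b = 2.
= (-6)²·6 + 2²·70.8 + 2·(-6)·2·9.65
= 216 + 283.2 + (-231.6) = 267.6.

μ_V = -118.2, variance of V = 267.6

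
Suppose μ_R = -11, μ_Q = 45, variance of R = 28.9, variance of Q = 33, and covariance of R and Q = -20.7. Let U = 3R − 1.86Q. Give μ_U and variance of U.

μ_U = -116.7, variance of U = 605.2788

μ_U = 3·μ_R + (-1.86)·μ_Q = 3·(-11) + (-1.86)·45 = -116.7.
variance of U = a²·variance of R + b²·variance of Q + 2ab·covariance of R and Q with a = 3, b = -1.86.
= 3²·28.9 + (-1.86)²·33 + 2·3·(-1.86)·(-20.7)
= 260.1 + 114.1668 + 231.012 = 605.2788.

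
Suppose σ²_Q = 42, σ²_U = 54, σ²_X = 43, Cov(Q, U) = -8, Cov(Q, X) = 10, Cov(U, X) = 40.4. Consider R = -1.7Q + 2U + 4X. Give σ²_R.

σ²_R = a²·σ²_Q + b²·σ²_U + c²·σ²_X + 2ab·Cov(Q, U) + 2ac·Cov(Q, X) + 2bc·Cov(U, X), with a = -1.7, b = 2, c = 4.
= 121.38 + 216 + 688 + 54.4 + (-136) + 646.4
= 1590.18.

σ²_R = 1590.18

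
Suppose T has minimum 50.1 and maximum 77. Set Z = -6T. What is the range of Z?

Range of T = 77 − 50.1 = 26.9.
Range(Z) = |a|·Range(T) = |-6|·26.9 = 161.4.

Range(Z) = 161.4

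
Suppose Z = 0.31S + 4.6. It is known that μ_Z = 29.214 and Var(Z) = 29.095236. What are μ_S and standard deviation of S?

μ_S = 79.4, standard deviation of S = 17.4

From Z = 0.31S + 4.6: μ_Z = a·μ_S + b, so μ_S = (μ_Z − b)/a = (29.214 − 4.6)/0.31 = 79.4.
standard deviation of Z = √29.095236 = 5.394.
standard deviation of Z = |a|·standard deviation of S, so standard deviation of S = 5.394/|0.31| = 17.4.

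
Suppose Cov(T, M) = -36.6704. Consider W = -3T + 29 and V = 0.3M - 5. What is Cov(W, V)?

Cov(W, V) = 33.00336

Cov(W, V) = a·c·Cov(T, M) = (-3)·0.3·(-36.6704) = 33.00336. Additive constants drop out.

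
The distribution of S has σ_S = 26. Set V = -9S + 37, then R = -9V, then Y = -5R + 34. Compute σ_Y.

σ_V = |-9|·26 = 234.
σ_R = |-9|·234 = 2106.
σ_Y = |-5|·2106 = 10530.

σ_Y = 10530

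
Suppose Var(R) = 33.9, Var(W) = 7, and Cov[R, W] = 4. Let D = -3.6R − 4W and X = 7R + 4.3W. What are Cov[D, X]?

Cov[D, X] = -1148.6

By bilinearity, Cov[D, X] = ac·Var(R) + bd·Var(W) + (ad+bc)·Cov[R, W], with a=-3.6, b=-4, c=7, d=4.3.
ac·Var(R) = (-3.6)·7·33.9 = -854.28
bd·Var(W) = (-4)·4.3·7 = -120.4
(ad+bc)·Cov[R, W] = (-43.48)·4 = -173.92
Cov[D, X] = -854.28 + (-120.4) + (-173.92) = -1148.6.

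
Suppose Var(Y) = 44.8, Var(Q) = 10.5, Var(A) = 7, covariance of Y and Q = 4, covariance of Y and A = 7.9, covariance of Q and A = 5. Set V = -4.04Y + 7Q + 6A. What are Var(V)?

Var(V) = 1308.47568

Var(V) = a²·Var(Y) + b²·Var(Q) + c²·Var(A) + 2ab·covariance of Y and Q + 2ac·covariance of Y and A + 2bc·covariance of Q and A, with a = -4.04, b = 7, c = 6.
= 731.20768 + 514.5 + 252 + (-226.24) + (-382.992) + 420
= 1308.47568.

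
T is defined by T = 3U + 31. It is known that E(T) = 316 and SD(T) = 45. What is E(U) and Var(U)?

E(U) = 95, Var(U) = 225

From T = 3U + 31: E(T) = a·E(U) + b, so E(U) = (E(T) − b)/a = (316 − 31)/3 = 95.
Var(T) = 45² = 2025.
Var(T) = a²·Var(U), so Var(U) = 2025/3² = 225.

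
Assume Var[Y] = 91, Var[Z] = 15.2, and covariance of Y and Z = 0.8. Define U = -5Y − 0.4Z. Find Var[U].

Var[U] = 2280.632

Var[U] = a²·Var[Y] + b²·Var[Z] + 2ab·covariance of Y and Z with a = -5, b = -0.4.
= (-5)²·91 + (-0.4)²·15.2 + 2·(-5)·(-0.4)·0.8
= 2275 + 2.432 + 3.2 = 2280.632.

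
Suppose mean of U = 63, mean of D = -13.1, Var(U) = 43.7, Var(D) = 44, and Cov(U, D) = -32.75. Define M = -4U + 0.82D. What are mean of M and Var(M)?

mean of M = (-4)·mean of U + 0.82·mean of D = (-4)·63 + 0.82·(-13.1) = -262.742.
Var(M) = a²·Var(U) + b²·Var(D) + 2ab·Cov(U, D) with a = -4, b = 0.82.
= (-4)²·43.7 + 0.82²·44 + 2·(-4)·0.82·(-32.75)
= 699.2 + 29.5856 + 214.84 = 943.6256.

mean of M = -262.742, Var(M) = 943.6256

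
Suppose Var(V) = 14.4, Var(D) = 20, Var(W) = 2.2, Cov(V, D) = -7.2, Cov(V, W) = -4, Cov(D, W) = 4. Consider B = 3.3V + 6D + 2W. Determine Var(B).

Var(B) = 643.696

Var(B) = a²·Var(V) + b²·Var(D) + c²·Var(W) + 2ab·Cov(V, D) + 2ac·Cov(V, W) + 2bc·Cov(D, W), with a = 3.3, b = 6, c = 2.
= 156.816 + 720 + 8.8 + (-285.12) + (-52.8) + 96
= 643.696.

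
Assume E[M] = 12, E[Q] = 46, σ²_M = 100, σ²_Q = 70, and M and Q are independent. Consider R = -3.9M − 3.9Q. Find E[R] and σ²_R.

E[R] = (-3.9)·E[M] + (-3.9)·E[Q] = (-3.9)·12 + (-3.9)·46 = -226.2.
σ²_R = a²·σ²_M + b²·σ²_Q + 2ab·Cov[M, Q] with a = -3.9, b = -3.9.
Independence gives Cov[M, Q] = 0.
= (-3.9)²·100 + (-3.9)²·70 + 2·(-3.9)·(-3.9)·0
= 1521 + 1064.7 + 0 = 2585.7.

E[R] = -226.2, σ²_R = 2585.7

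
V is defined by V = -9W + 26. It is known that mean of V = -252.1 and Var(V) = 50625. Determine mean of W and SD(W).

From V = -9W + 26: mean of V = a·mean of W + b, so mean of W = (mean of V − b)/a = (-252.1 − 26)/(-9) = 30.9.
SD(V) = √50625 = 225.
SD(V) = |a|·SD(W), so SD(W) = 225/|-9| = 25.

mean of W = 30.9, SD(W) = 25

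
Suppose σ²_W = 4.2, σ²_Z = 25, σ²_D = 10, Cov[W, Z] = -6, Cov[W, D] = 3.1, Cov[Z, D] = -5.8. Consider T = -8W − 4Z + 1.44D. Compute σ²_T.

σ²_T = a²·σ²_W + b²·σ²_Z + c²·σ²_D + 2ab·Cov[W, Z] + 2ac·Cov[W, D] + 2bc·Cov[Z, D], with a = -8, b = -4, c = 1.44.
= 268.8 + 400 + 20.736 + (-384) + (-71.424) + 66.816
= 300.928.

σ²_T = 300.928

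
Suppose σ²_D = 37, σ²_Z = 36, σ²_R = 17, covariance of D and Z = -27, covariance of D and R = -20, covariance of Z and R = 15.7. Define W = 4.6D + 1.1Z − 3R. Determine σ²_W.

σ²_W = a²·σ²_D + b²·σ²_Z + c²·σ²_R + 2ab·covariance of D and Z + 2ac·covariance of D and R + 2bc·covariance of Z and R, with a = 4.6, b = 1.1, c = -3.
= 782.92 + 43.56 + 153 + (-273.24) + 552 + (-103.62)
= 1154.62.

σ²_W = 1154.62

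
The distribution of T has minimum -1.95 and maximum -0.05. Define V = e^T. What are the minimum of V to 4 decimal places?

e^T is increasing on this domain, so min(V) comes from min(T) = -1.95: min(V) = exp(-1.95) ≈ 0.1423.

min(V) = 0.1423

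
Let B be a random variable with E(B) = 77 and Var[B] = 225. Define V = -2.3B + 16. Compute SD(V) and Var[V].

V = -2.3B + 16 is linear with a = -2.3, b = 16.
SD(B) = √225 = 15.
SD(V) = |a|·SD(B) = |-2.3|·15 = 34.5.
Var[V] = a²·Var[B] = (-2.3)²·225 = 1190.25 (the additive constant 16 does not affect variance).

SD(V) = 34.5, Var[V] = 1190.25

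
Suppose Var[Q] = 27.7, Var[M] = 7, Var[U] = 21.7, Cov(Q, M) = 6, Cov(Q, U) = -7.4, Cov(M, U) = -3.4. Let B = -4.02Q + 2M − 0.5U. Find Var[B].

Var[B] = a²·Var[Q] + b²·Var[M] + c²·Var[U] + 2ab·Cov(Q, M) + 2ac·Cov(Q, U) + 2bc·Cov(M, U), with a = -4.02, b = 2, c = -0.5.
= 447.64308 + 28 + 5.425 + (-96.48) + (-29.748) + 6.8
= 361.64008.

Var[B] = 361.64008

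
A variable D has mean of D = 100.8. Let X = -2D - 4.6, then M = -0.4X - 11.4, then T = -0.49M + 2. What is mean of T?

mean of T = -32.8292

mean of X = (-2)·100.8 + (-4.6) = -206.2.
mean of M = (-0.4)·(-206.2) + (-11.4) = 71.08.
mean of T = (-0.49)·71.08 + 2 = -32.8292.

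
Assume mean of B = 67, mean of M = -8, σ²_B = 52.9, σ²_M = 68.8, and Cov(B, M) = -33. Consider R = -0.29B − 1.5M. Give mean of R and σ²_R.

mean of R = (-0.29)·mean of B + (-1.5)·mean of M = (-0.29)·67 + (-1.5)·(-8) = -7.43.
σ²_R = a²·σ²_B + b²·σ²_M + 2ab·Cov(B, M) with a = -0.29, b = -1.5.
= (-0.29)²·52.9 + (-1.5)²·68.8 + 2·(-0.29)·(-1.5)·(-33)
= 4.44889 + 154.8 + (-28.71) = 130.53889.

mean of R = -7.43, σ²_R = 130.53889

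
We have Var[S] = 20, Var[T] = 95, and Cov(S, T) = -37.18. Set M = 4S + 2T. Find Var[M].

Var[M] = a²·Var[S] + b²·Var[T] + 2ab·Cov(S, T) with a = 4, b = 2.
= 4²·20 + 2²·95 + 2·4·2·(-37.18)
= 320 + 380 + (-594.88) = 105.12.

Var[M] = 105.12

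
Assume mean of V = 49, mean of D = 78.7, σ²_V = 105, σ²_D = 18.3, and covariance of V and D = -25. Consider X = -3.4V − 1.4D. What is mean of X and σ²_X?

mean of X = -276.78, σ²_X = 1011.668

mean of X = (-3.4)·mean of V + (-1.4)·mean of D = (-3.4)·49 + (-1.4)·78.7 = -276.78.
σ²_X = a²·σ²_V + b²·σ²_D + 2ab·covariance of V and D with a = -3.4, b = -1.4.
= (-3.4)²·105 + (-1.4)²·18.3 + 2·(-3.4)·(-1.4)·(-25)
= 1213.8 + 35.868 + (-238) = 1011.668.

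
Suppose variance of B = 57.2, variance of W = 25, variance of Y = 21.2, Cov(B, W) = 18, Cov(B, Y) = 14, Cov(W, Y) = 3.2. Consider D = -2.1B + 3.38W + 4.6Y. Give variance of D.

variance of D = 559.9532

variance of D = a²·variance of B + b²·variance of W + c²·variance of Y + 2ab·Cov(B, W) + 2ac·Cov(B, Y) + 2bc·Cov(W, Y), with a = -2.1, b = 3.38, c = 4.6.
= 252.252 + 285.61 + 448.592 + (-255.528) + (-270.48) + 99.5072
= 559.9532.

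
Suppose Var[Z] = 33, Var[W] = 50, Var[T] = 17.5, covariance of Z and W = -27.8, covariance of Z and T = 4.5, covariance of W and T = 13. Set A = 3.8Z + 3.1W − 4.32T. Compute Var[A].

Var[A] = a²·Var[Z] + b²·Var[W] + c²·Var[T] + 2ab·covariance of Z and W + 2ac·covariance of Z and T + 2bc·covariance of W and T, with a = 3.8, b = 3.1, c = -4.32.
= 476.52 + 480.5 + 326.592 + (-654.968) + (-147.744) + (-348.192)
= 132.708.

Var[A] = 132.708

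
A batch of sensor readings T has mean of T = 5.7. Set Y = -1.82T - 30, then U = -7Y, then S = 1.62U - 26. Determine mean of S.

mean of Y = (-1.82)·5.7 + (-30) = -40.374.
mean of U = (-7)·(-40.374) = 282.618.
mean of S = 1.62·282.618 + (-26) = 431.84116.

mean of S = 431.84116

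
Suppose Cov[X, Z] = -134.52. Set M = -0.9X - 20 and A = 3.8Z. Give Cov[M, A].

Cov[M, A] = a·c·Cov[X, Z] = (-0.9)·3.8·(-134.52) = 460.0584. Additive constants drop out.

Cov[M, A] = 460.0584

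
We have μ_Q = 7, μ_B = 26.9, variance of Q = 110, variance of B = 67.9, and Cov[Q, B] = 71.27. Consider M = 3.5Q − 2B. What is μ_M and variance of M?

μ_M = -29.3, variance of M = 621.32

μ_M = 3.5·μ_Q + (-2)·μ_B = 3.5·7 + (-2)·26.9 = -29.3.
variance of M = a²·variance of Q + b²·variance of B + 2ab·Cov[Q, B] with a = 3.5, b = -2.
= 3.5²·110 + (-2)²·67.9 + 2·3.5·(-2)·71.27
= 1347.5 + 271.6 + (-997.78) = 621.32.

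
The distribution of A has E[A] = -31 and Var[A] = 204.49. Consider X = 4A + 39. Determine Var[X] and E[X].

X = 4A + 39 is linear with a = 4, b = 39.
Var[X] = a²·Var[A] = 4²·204.49 = 3271.84 (the additive constant 39 does not affect variance).
E[X] = a·E[A] + b = 4·(-31) + 39 = -85.

Var[X] = 3271.84, E[X] = -85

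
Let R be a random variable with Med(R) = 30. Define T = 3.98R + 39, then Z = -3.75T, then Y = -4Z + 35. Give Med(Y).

Med(T) = 3.98·30 + 39 = 158.4.
Med(Z) = (-3.75)·158.4 = -594.
Med(Y) = (-4)·(-594) + 35 = 2411.

Med(Y) = 2411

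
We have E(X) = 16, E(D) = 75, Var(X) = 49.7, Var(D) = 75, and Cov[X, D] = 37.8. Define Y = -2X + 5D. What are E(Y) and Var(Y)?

E(Y) = 343, Var(Y) = 1317.8

E(Y) = (-2)·E(X) + 5·E(D) = (-2)·16 + 5·75 = 343.
Var(Y) = a²·Var(X) + b²·Var(D) + 2ab·Cov[X, D] with a = -2, b = 5.
= (-2)²·49.7 + 5²·75 + 2·(-2)·5·37.8
= 198.8 + 1875 + (-756) = 1317.8.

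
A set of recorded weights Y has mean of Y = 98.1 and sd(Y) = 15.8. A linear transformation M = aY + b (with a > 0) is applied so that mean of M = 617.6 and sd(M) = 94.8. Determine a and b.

sd(M) = a·sd(Y) (a > 0), so a = 94.8/15.8 = 6.
mean of M = a·mean of Y + b, so b = 617.6 − 6·98.1 = 29.

a = 6, b = 29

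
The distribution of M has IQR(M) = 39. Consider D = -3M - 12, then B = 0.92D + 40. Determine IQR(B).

IQR(D) = |-3|·39 = 117.
IQR(B) = |0.92|·117 = 107.64.

IQR(B) = 107.64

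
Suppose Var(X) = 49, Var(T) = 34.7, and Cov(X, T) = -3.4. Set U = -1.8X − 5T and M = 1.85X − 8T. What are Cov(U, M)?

By bilinearity, Cov(U, M) = ac·Var(X) + bd·Var(T) + (ad+bc)·Cov(X, T), with a=-1.8, b=-5, c=1.85, d=-8.
ac·Var(X) = (-1.8)·1.85·49 = -163.17
bd·Var(T) = (-5)·(-8)·34.7 = 1388
(ad+bc)·Cov(X, T) = (5.15)·(-3.4) = -17.51
Cov(U, M) = -163.17 + 1388 + (-17.51) = 1207.32.

Cov(U, M) = 1207.32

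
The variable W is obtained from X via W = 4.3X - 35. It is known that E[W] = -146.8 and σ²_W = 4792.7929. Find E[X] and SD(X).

E[X] = -26, SD(X) = 16.1

From W = 4.3X - 35: E[W] = a·E[X] + b, so E[X] = (E[W] − b)/a = (-146.8 − (-35))/4.3 = -26.
SD(W) = √4792.7929 = 69.23.
SD(W) = |a|·SD(X), so SD(X) = 69.23/|4.3| = 16.1.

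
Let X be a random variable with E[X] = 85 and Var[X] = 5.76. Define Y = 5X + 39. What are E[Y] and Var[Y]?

Y = 5X + 39 is linear with a = 5, b = 39.
E[Y] = a·E[X] + b = 5·85 + 39 = 464.
Var[Y] = a²·Var[X] = 5²·5.76 = 144 (the additive constant 39 does not affect variance).

E[Y] = 464, Var[Y] = 144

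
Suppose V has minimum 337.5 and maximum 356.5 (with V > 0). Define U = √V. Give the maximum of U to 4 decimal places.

max(U) = 18.8812

√V is increasing on this domain, so max(U) comes from max(V) = 356.5: max(U) = √(356.5) ≈ 18.8812.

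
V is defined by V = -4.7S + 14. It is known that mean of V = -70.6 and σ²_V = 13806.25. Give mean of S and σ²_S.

From V = -4.7S + 14: mean of V = a·mean of S + b, so mean of S = (mean of V − b)/a = (-70.6 − 14)/(-4.7) = 18.
σ²_V = a²·σ²_S, so σ²_S = 13806.25/(-4.7)² = 625.

mean of S = 18, σ²_S = 625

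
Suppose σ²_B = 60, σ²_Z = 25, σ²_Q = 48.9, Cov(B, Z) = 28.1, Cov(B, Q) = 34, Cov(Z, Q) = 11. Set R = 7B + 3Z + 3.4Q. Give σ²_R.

σ²_R = 6753.284

σ²_R = a²·σ²_B + b²·σ²_Z + c²·σ²_Q + 2ab·Cov(B, Z) + 2ac·Cov(B, Q) + 2bc·Cov(Z, Q), with a = 7, b = 3, c = 3.4.
= 2940 + 225 + 565.284 + 1180.2 + 1618.4 + 224.4
= 6753.284.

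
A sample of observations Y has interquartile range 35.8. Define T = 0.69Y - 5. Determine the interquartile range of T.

Under T = aY + b, IQR(T) = |a|·IQR(Y) = |0.69|·35.8 = 24.702 (shifts cancel; spread scales by |a|).

IQR(T) = 24.702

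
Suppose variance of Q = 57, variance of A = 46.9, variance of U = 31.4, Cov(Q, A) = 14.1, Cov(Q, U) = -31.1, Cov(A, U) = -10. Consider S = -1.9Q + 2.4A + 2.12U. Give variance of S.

variance of S = a²·variance of Q + b²·variance of A + c²·variance of U + 2ab·Cov(Q, A) + 2ac·Cov(Q, U) + 2bc·Cov(A, U), with a = -1.9, b = 2.4, c = 2.12.
= 205.77 + 270.144 + 141.12416 + (-128.592) + 250.5416 + (-101.76)
= 637.22776.

variance of S = 637.22776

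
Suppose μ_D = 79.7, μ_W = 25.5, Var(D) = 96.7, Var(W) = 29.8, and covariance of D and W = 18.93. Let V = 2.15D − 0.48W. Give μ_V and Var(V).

μ_V = 2.15·μ_D + (-0.48)·μ_W = 2.15·79.7 + (-0.48)·25.5 = 159.115.
Var(V) = a²·Var(D) + b²·Var(W) + 2ab·covariance of D and W with a = 2.15, b = -0.48.
= 2.15²·96.7 + (-0.48)²·29.8 + 2·2.15·(-0.48)·18.93
= 446.99575 + 6.86592 + (-39.07152) = 414.79015.

μ_V = 159.115, Var(V) = 414.79015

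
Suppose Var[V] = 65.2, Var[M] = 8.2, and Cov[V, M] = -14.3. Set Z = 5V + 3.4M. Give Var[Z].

Var[Z] = a²·Var[V] + b²·Var[M] + 2ab·Cov[V, M] with a = 5, b = 3.4.
= 5²·65.2 + 3.4²·8.2 + 2·5·3.4·(-14.3)
= 1630 + 94.792 + (-486.2) = 1238.592.

Var[Z] = 1238.592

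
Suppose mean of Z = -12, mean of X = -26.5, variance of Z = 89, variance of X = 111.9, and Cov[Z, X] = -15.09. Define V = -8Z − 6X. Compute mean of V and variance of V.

mean of V = 255, variance of V = 8275.76

mean of V = (-8)·mean of Z + (-6)·mean of X = (-8)·(-12) + (-6)·(-26.5) = 255.
variance of V = a²·variance of Z + b²·variance of X + 2ab·Cov[Z, X] with a = -8, b = -6.
= (-8)²·89 + (-6)²·111.9 + 2·(-8)·(-6)·(-15.09)
= 5696 + 4028.4 + (-1448.64) = 8275.76.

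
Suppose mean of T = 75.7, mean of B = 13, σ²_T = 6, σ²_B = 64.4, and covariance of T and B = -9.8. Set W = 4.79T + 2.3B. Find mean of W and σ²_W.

mean of W = 4.79·mean of T + 2.3·mean of B = 4.79·75.7 + 2.3·13 = 392.503.
σ²_W = a²·σ²_T + b²·σ²_B + 2ab·covariance of T and B with a = 4.79, b = 2.3.
= 4.79²·6 + 2.3²·64.4 + 2·4.79·2.3·(-9.8)
= 137.6646 + 340.676 + (-215.9332) = 262.4074.

mean of W = 392.503, σ²_W = 262.4074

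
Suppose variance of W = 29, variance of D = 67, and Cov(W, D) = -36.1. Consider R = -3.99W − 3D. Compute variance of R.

variance of R = a²·variance of W + b²·variance of D + 2ab·Cov(W, D) with a = -3.99, b = -3.
= (-3.99)²·29 + (-3)²·67 + 2·(-3.99)·(-3)·(-36.1)
= 461.6829 + 603 + (-864.234) = 200.4489.

variance of R = 200.4489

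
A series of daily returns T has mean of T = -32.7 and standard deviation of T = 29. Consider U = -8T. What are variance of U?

U = -8T is linear with a = -8, b = 0.
variance of T = 29² = 841.
variance of U = a²·variance of T = (-8)²·841 = 53824.

variance of U = 53824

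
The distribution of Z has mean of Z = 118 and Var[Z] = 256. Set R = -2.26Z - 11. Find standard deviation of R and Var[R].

R = -2.26Z - 11 is linear with a = -2.26, b = -11.
standard deviation of Z = √256 = 16.
standard deviation of R = |a|·standard deviation of Z = |-2.26|·16 = 36.16.
Var[R] = a²·Var[Z] = (-2.26)²·256 = 1307.5456 (the additive constant -11 does not affect variance).

standard deviation of R = 36.16, Var[R] = 1307.5456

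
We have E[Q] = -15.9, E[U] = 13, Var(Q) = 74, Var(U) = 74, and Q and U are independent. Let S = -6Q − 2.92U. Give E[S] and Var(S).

E[S] = (-6)·E[Q] + (-2.92)·E[U] = (-6)·(-15.9) + (-2.92)·13 = 57.44.
Var(S) = a²·Var(Q) + b²·Var(U) + 2ab·Cov[Q, U] with a = -6, b = -2.92.
Independence gives Cov[Q, U] = 0.
= (-6)²·74 + (-2.92)²·74 + 2·(-6)·(-2.92)·0
= 2664 + 630.9536 + 0 = 3294.9536.

E[S] = 57.44, Var(S) = 3294.9536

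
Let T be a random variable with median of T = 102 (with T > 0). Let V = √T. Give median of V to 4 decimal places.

median of V = 10.0995

√T is monotone on this domain, so median of V = √(102) ≈ 10.0995.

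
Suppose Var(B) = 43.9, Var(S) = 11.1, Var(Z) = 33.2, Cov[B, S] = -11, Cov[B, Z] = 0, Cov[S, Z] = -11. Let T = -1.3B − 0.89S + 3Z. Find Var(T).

Var(T) = a²·Var(B) + b²·Var(S) + c²·Var(Z) + 2ab·Cov[B, S] + 2ac·Cov[B, Z] + 2bc·Cov[S, Z], with a = -1.3, b = -0.89, c = 3.
= 74.191 + 8.79231 + 298.8 + (-25.454) + 0 + 58.74
= 415.06931.

Var(T) = 415.06931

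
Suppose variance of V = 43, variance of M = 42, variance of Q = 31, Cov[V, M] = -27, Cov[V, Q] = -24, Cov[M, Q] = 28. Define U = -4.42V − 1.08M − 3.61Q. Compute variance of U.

variance of U = a²·variance of V + b²·variance of M + c²·variance of Q + 2ab·Cov[V, M] + 2ac·Cov[V, Q] + 2bc·Cov[M, Q], with a = -4.42, b = -1.08, c = -3.61.
= 840.0652 + 48.9888 + 403.9951 + (-257.7744) + (-765.8976) + 218.3328
= 487.7099.

variance of U = 487.7099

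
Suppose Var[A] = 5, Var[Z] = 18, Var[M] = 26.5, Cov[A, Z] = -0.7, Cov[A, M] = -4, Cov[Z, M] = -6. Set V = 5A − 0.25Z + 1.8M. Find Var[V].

Var[V] = 147.135

Var[V] = a²·Var[A] + b²·Var[Z] + c²·Var[M] + 2ab·Cov[A, Z] + 2ac·Cov[A, M] + 2bc·Cov[Z, M], with a = 5, b = -0.25, c = 1.8.
= 125 + 1.125 + 85.86 + 1.75 + (-72) + 5.4
= 147.135.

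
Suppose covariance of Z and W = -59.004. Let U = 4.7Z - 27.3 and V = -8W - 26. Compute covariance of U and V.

covariance of U and V = 2218.5504

covariance of U and V = a·c·covariance of Z and W = 4.7·(-8)·(-59.004) = 2218.5504. Additive constants drop out.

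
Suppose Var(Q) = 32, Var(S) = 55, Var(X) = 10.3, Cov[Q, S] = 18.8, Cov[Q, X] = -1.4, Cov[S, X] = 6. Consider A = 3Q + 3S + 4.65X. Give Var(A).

Var(A) = 1472.45175

Var(A) = a²·Var(Q) + b²·Var(S) + c²·Var(X) + 2ab·Cov[Q, S] + 2ac·Cov[Q, X] + 2bc·Cov[S, X], with a = 3, b = 3, c = 4.65.
= 288 + 495 + 222.71175 + 338.4 + (-39.06) + 167.4
= 1472.45175.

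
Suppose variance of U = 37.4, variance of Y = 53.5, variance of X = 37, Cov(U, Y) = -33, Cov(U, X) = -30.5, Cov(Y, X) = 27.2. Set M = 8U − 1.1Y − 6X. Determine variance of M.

variance of M = a²·variance of U + b²·variance of Y + c²·variance of X + 2ab·Cov(U, Y) + 2ac·Cov(U, X) + 2bc·Cov(Y, X), with a = 8, b = -1.1, c = -6.
= 2393.6 + 64.735 + 1332 + 580.8 + 2928 + 359.04
= 7658.175.

variance of M = 7658.175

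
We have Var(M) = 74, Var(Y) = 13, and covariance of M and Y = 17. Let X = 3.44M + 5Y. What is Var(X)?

Var(X) = 1785.4864

Var(X) = a²·Var(M) + b²·Var(Y) + 2ab·covariance of M and Y with a = 3.44, b = 5.
= 3.44²·74 + 5²·13 + 2·3.44·5·17
= 875.6864 + 325 + 584.8 = 1785.4864.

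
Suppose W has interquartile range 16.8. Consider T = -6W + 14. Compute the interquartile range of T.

IQR(T) = 100.8

Under T = aW + b, IQR(T) = |a|·IQR(W) = |-6|·16.8 = 100.8 (shifts cancel; spread scales by |a|).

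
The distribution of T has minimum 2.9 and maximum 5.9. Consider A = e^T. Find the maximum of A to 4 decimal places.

e^T is increasing on this domain, so max(A) comes from max(T) = 5.9: max(A) = exp(5.9) ≈ 365.0375.

max(A) = 365.0375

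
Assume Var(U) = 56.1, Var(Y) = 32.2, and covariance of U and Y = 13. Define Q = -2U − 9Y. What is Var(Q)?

Var(Q) = a²·Var(U) + b²·Var(Y) + 2ab·covariance of U and Y with a = -2, b = -9.
= (-2)²·56.1 + (-9)²·32.2 + 2·(-2)·(-9)·13
= 224.4 + 2608.2 + 468 = 3300.6.

Var(Q) = 3300.6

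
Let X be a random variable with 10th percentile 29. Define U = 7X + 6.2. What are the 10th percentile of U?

10th percentile of U = 209.2

Since a = 7 > 0 the transformation is increasing, so the 10th percentile of U = a·(P_{10} of X) + b = 7·29 + 6.2 = 209.2.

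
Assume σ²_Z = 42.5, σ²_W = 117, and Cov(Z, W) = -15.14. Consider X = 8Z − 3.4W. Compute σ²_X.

σ²_X = 4896.136

σ²_X = a²·σ²_Z + b²·σ²_W + 2ab·Cov(Z, W) with a = 8, b = -3.4.
= 8²·42.5 + (-3.4)²·117 + 2·8·(-3.4)·(-15.14)
= 2720 + 1352.52 + 823.616 = 4896.136.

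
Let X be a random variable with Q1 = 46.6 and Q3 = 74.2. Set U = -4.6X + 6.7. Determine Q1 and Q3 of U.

a = -4.6 < 0 reverses order: Q1(U) comes from Q3(X), Q3(U) from Q1(X).
Q1(U) = (-4.6)·74.2 + 6.7 = -334.62; Q3(U) = (-4.6)·46.6 + 6.7 = -207.66.

Q1(U) = -334.62, Q3(U) = -207.66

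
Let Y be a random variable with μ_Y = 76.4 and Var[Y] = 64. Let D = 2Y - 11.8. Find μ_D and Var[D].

D = 2Y - 11.8 is linear with a = 2, b = -11.8.
μ_D = a·μ_Y + b = 2·76.4 + (-11.8) = 141.
Var[D] = a²·Var[Y] = 2²·64 = 256 (the additive constant -11.8 does not affect variance).

μ_D = 141, Var[D] = 256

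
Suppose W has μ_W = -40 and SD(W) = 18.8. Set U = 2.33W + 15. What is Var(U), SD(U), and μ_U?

Var(U) = 1918.790416, SD(U) = 43.804, μ_U = -78.2

U = 2.33W + 15 is linear with a = 2.33, b = 15.
Var(W) = 18.8² = 353.44.
Var(U) = a²·Var(W) = 2.33²·353.44 = 1918.790416 (the additive constant 15 does not affect variance).
SD(U) = |a|·SD(W) = |2.33|·18.8 = 43.804.
μ_U = a·μ_W + b = 2.33·(-40) + 15 = -78.2.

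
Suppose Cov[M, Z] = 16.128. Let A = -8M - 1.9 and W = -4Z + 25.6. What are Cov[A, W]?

Cov[A, W] = 516.096

Cov[A, W] = a·c·Cov[M, Z] = (-8)·(-4)·16.128 = 516.096. Additive constants drop out.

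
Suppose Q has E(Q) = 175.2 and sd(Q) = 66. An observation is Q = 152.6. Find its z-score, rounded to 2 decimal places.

z = (Q − E(Q)) / sd(Q) = (152.6 − 175.2) / 66 ≈ -0.34.

z = -0.34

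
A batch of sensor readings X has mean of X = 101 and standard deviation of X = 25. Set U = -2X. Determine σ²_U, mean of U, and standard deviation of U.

σ²_U = 2500, mean of U = -202, standard deviation of U = 50

U = -2X is linear with a = -2, b = 0.
σ²_X = 25² = 625.
σ²_U = a²·σ²_X = (-2)²·625 = 2500.
mean of U = a·mean of X + b = (-2)·101 = -202.
standard deviation of U = |a|·standard deviation of X = |-2|·25 = 50.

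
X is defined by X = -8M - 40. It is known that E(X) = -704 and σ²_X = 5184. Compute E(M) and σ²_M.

E(M) = 83, σ²_M = 81

From X = -8M - 40: E(X) = a·E(M) + b, so E(M) = (E(X) − b)/a = (-704 − (-40))/(-8) = 83.
σ²_X = a²·σ²_M, so σ²_M = 5184/(-8)² = 81.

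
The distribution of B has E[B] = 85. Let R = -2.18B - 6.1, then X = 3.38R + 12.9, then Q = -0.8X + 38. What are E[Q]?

E[Q] = 545.2256

E[R] = (-2.18)·85 + (-6.1) = -191.4.
E[X] = 3.38·(-191.4) + 12.9 = -634.032.
E[Q] = (-0.8)·(-634.032) + 38 = 545.2256.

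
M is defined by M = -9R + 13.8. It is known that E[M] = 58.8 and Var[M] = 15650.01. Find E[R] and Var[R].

E[R] = -5, Var[R] = 193.21

From M = -9R + 13.8: E[M] = a·E[R] + b, so E[R] = (E[M] − b)/a = (58.8 − 13.8)/(-9) = -5.
Var[M] = a²·Var[R], so Var[R] = 15650.01/(-9)² = 193.21.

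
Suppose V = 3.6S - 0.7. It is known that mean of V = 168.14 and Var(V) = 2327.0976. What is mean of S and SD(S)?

From V = 3.6S - 0.7: mean of V = a·mean of S + b, so mean of S = (mean of V − b)/a = (168.14 − (-0.7))/3.6 = 46.9.
SD(V) = √2327.0976 = 48.24.
SD(V) = |a|·SD(S), so SD(S) = 48.24/|3.6| = 13.4.

mean of S = 46.9, SD(S) = 13.4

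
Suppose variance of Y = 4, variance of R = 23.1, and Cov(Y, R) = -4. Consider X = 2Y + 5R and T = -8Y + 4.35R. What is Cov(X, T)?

By bilinearity, Cov(X, T) = ac·variance of Y + bd·variance of R + (ad+bc)·Cov(Y, R), with a=2, b=5, c=-8, d=4.35.
ac·variance of Y = 2·(-8)·4 = -64
bd·variance of R = 5·4.35·23.1 = 502.425
(ad+bc)·Cov(Y, R) = (-31.3)·(-4) = 125.2
Cov(X, T) = -64 + 502.425 + 125.2 = 563.625.

Cov(X, T) = 563.625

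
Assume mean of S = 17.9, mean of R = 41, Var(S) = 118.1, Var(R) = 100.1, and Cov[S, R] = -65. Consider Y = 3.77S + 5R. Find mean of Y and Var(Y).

mean of Y = 272.483, Var(Y) = 1730.54349

mean of Y = 3.77·mean of S + 5·mean of R = 3.77·17.9 + 5·41 = 272.483.
Var(Y) = a²·Var(S) + b²·Var(R) + 2ab·Cov[S, R] with a = 3.77, b = 5.
= 3.77²·118.1 + 5²·100.1 + 2·3.77·5·(-65)
= 1678.54349 + 2502.5 + (-2450.5) = 1730.54349.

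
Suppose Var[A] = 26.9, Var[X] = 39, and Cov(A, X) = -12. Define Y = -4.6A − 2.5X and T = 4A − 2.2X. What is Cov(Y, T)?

By bilinearity, Cov(Y, T) = ac·Var[A] + bd·Var[X] + (ad+bc)·Cov(A, X), with a=-4.6, b=-2.5, c=4, d=-2.2.
ac·Var[A] = (-4.6)·4·26.9 = -494.96
bd·Var[X] = (-2.5)·(-2.2)·39 = 214.5
(ad+bc)·Cov(A, X) = (0.12)·(-12) = -1.44
Cov(Y, T) = -494.96 + 214.5 + (-1.44) = -281.9.

Cov(Y, T) = -281.9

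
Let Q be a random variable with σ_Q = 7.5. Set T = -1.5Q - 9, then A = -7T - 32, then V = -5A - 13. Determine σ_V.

σ_T = |-1.5|·7.5 = 11.25.
σ_A = |-7|·11.25 = 78.75.
σ_V = |-5|·78.75 = 393.75.

σ_V = 393.75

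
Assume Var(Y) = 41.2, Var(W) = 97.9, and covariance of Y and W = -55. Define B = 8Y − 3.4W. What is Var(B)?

Var(B) = a²·Var(Y) + b²·Var(W) + 2ab·covariance of Y and W with a = 8, b = -3.4.
= 8²·41.2 + (-3.4)²·97.9 + 2·8·(-3.4)·(-55)
= 2636.8 + 1131.724 + 2992 = 6760.524.

Var(B) = 6760.524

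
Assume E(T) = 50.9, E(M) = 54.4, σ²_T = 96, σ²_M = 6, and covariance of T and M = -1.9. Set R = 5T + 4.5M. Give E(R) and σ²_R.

E(R) = 5·E(T) + 4.5·E(M) = 5·50.9 + 4.5·54.4 = 499.3.
σ²_R = a²·σ²_T + b²·σ²_M + 2ab·covariance of T and M with a = 5, b = 4.5.
= 5²·96 + 4.5²·6 + 2·5·4.5·(-1.9)
= 2400 + 121.5 + (-85.5) = 2436.

E(R) = 499.3, σ²_R = 2436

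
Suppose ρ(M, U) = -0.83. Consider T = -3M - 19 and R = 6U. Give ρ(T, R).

ρ(T, R) = 0.83

Linear rescalings preserve |correlation|; the slopes -3 and 6 have opposite signs, so the correlation flips sign: ρ(T, R) = −ρ(M, U) = 0.83.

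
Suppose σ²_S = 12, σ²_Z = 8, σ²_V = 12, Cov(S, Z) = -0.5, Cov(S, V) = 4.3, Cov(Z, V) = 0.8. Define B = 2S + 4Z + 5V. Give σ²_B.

σ²_B = a²·σ²_S + b²·σ²_Z + c²·σ²_V + 2ab·Cov(S, Z) + 2ac·Cov(S, V) + 2bc·Cov(Z, V), with a = 2, b = 4, c = 5.
= 48 + 128 + 300 + (-8) + 86 + 32
= 586.

σ²_B = 586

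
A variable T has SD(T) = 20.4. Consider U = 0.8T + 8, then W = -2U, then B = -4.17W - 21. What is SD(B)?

SD(B) = 136.1088

SD(U) = |0.8|·20.4 = 16.32.
SD(W) = |-2|·16.32 = 32.64.
SD(B) = |-4.17|·32.64 = 136.1088.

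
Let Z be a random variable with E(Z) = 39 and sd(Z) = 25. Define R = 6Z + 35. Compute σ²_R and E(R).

σ²_R = 22500, E(R) = 269

R = 6Z + 35 is linear with a = 6, b = 35.
σ²_Z = 25² = 625.
σ²_R = a²·σ²_Z = 6²·625 = 22500 (the additive constant 35 does not affect variance).
E(R) = a·E(Z) + b = 6·39 + 35 = 269.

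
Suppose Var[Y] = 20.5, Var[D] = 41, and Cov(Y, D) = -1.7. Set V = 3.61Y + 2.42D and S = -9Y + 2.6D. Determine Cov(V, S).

By bilinearity, Cov(V, S) = ac·Var[Y] + bd·Var[D] + (ad+bc)·Cov(Y, D), with a=3.61, b=2.42, c=-9, d=2.6.
ac·Var[Y] = 3.61·(-9)·20.5 = -666.045
bd·Var[D] = 2.42·2.6·41 = 257.972
(ad+bc)·Cov(Y, D) = (-12.394)·(-1.7) = 21.0698
Cov(V, S) = -666.045 + 257.972 + 21.0698 = -387.0032.

Cov(V, S) = -387.0032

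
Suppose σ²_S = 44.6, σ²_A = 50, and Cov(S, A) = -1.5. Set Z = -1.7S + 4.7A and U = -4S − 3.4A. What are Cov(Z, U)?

By bilinearity, Cov(Z, U) = ac·σ²_S + bd·σ²_A + (ad+bc)·Cov(S, A), with a=-1.7, b=4.7, c=-4, d=-3.4.
ac·σ²_S = (-1.7)·(-4)·44.6 = 303.28
bd·σ²_A = 4.7·(-3.4)·50 = -799
(ad+bc)·Cov(S, A) = (-13.02)·(-1.5) = 19.53
Cov(Z, U) = 303.28 + (-799) + 19.53 = -476.19.

Cov(Z, U) = -476.19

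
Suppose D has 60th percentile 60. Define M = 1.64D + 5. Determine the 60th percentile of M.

Since a = 1.64 > 0 the transformation is increasing, so the 60th percentile of M = a·(P_{60} of D) + b = 1.64·60 + 5 = 103.4.

60th percentile of M = 103.4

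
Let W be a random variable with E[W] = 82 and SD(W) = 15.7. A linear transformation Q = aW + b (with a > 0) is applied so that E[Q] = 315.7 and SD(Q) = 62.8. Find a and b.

SD(Q) = a·SD(W) (a > 0), so a = 62.8/15.7 = 4.
E[Q] = a·E[W] + b, so b = 315.7 − 4·82 = -12.3.

a = 4, b = -12.3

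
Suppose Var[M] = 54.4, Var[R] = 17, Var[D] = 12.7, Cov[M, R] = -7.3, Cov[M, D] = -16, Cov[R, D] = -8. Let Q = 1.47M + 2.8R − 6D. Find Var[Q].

Var[Q] = a²·Var[M] + b²·Var[R] + c²·Var[D] + 2ab·Cov[M, R] + 2ac·Cov[M, D] + 2bc·Cov[R, D], with a = 1.47, b = 2.8, c = -6.
= 117.55296 + 133.28 + 457.2 + (-60.0936) + 282.24 + 268.8
= 1198.97936.

Var[Q] = 1198.97936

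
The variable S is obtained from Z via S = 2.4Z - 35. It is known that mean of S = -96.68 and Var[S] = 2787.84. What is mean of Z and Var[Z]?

mean of Z = -25.7, Var[Z] = 484

From S = 2.4Z - 35: mean of S = a·mean of Z + b, so mean of Z = (mean of S − b)/a = (-96.68 − (-35))/2.4 = -25.7.
Var[S] = a²·Var[Z], so Var[Z] = 2787.84/2.4² = 484.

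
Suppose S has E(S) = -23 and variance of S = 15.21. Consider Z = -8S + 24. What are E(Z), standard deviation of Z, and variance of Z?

E(Z) = 208, standard deviation of Z = 31.2, variance of Z = 973.44

Z = -8S + 24 is linear with a = -8, b = 24.
E(Z) = a·E(S) + b = (-8)·(-23) + 24 = 208.
standard deviation of S = √15.21 = 3.9.
standard deviation of Z = |a|·standard deviation of S = |-8|·3.9 = 31.2.
variance of Z = a²·variance of S = (-8)²·15.21 = 973.44 (the additive constant 24 does not affect variance).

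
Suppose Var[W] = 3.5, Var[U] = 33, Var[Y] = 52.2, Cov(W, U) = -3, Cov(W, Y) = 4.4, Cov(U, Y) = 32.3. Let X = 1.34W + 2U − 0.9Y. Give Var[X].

Var[X] = 37.5938

Var[X] = a²·Var[W] + b²·Var[U] + c²·Var[Y] + 2ab·Cov(W, U) + 2ac·Cov(W, Y) + 2bc·Cov(U, Y), with a = 1.34, b = 2, c = -0.9.
= 6.2846 + 132 + 42.282 + (-16.08) + (-10.6128) + (-116.28)
= 37.5938.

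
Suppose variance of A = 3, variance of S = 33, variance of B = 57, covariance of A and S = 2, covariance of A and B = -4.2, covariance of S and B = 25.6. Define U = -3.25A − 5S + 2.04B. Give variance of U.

variance of U = 692.3507

variance of U = a²·variance of A + b²·variance of S + c²·variance of B + 2ab·covariance of A and S + 2ac·covariance of A and B + 2bc·covariance of S and B, with a = -3.25, b = -5, c = 2.04.
= 31.6875 + 825 + 237.2112 + 65 + 55.692 + (-522.24)
= 692.3507.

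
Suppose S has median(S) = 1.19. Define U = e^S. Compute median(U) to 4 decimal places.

median(U) = 3.2871

e^S is monotone on this domain, so median(U) = exp(1.19) ≈ 3.2871.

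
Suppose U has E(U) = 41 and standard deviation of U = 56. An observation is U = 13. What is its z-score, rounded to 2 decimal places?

z = -0.50

z = (U − E(U)) / standard deviation of U = (13 − 41) / 56 = -0.50.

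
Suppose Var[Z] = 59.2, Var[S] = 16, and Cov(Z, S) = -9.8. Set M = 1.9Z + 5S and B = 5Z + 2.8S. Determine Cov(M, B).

Cov(M, B) = 489.264

By bilinearity, Cov(M, B) = ac·Var[Z] + bd·Var[S] + (ad+bc)·Cov(Z, S), with a=1.9, b=5, c=5, d=2.8.
ac·Var[Z] = 1.9·5·59.2 = 562.4
bd·Var[S] = 5·2.8·16 = 224
(ad+bc)·Cov(Z, S) = (30.32)·(-9.8) = -297.136
Cov(M, B) = 562.4 + 224 + (-297.136) = 489.264.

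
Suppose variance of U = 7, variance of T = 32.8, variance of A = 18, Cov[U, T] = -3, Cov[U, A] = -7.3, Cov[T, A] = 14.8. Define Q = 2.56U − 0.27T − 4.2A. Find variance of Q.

variance of Q = 560.47912

variance of Q = a²·variance of U + b²·variance of T + c²·variance of A + 2ab·Cov[U, T] + 2ac·Cov[U, A] + 2bc·Cov[T, A], with a = 2.56, b = -0.27, c = -4.2.
= 45.8752 + 2.39112 + 317.52 + 4.1472 + 156.9792 + 33.5664
= 560.47912.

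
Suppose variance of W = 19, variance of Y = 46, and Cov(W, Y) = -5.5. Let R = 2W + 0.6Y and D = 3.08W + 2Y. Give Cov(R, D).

Cov(R, D) = 140.076

By bilinearity, Cov(R, D) = ac·variance of W + bd·variance of Y + (ad+bc)·Cov(W, Y), with a=2, b=0.6, c=3.08, d=2.
ac·variance of W = 2·3.08·19 = 117.04
bd·variance of Y = 0.6·2·46 = 55.2
(ad+bc)·Cov(W, Y) = (5.848)·(-5.5) = -32.164
Cov(R, D) = 117.04 + 55.2 + (-32.164) = 140.076.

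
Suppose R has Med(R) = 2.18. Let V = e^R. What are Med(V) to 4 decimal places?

e^R is monotone on this domain, so Med(V) = exp(2.18) ≈ 8.8463.

Med(V) = 8.8463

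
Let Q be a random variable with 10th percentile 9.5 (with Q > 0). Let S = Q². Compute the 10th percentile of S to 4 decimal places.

10th percentile of S = 90.25

Q² is increasing, so P_{10}(S) = g(P_{10}(Q)) = 90.25.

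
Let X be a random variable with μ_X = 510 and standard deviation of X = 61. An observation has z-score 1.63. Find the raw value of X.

X = 609.43

X = μ_X + z·standard deviation of X = 510 + 1.63·61 = 609.43.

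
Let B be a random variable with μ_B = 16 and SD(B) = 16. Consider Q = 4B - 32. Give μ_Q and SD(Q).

Q = 4B - 32 is linear with a = 4, b = -32.
μ_Q = a·μ_B + b = 4·16 + (-32) = 32.
SD(Q) = |a|·SD(B) = |4|·16 = 64.

μ_Q = 32, SD(Q) = 64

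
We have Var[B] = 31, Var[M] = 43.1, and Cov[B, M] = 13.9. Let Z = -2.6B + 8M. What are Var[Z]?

Var[Z] = a²·Var[B] + b²·Var[M] + 2ab·Cov[B, M] with a = -2.6, b = 8.
= (-2.6)²·31 + 8²·43.1 + 2·(-2.6)·8·13.9
= 209.56 + 2758.4 + (-578.24) = 2389.72.

Var[Z] = 2389.72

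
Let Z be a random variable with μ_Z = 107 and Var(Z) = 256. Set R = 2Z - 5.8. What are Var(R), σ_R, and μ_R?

Var(R) = 1024, σ_R = 32, μ_R = 208.2

R = 2Z - 5.8 is linear with a = 2, b = -5.8.
Var(R) = a²·Var(Z) = 2²·256 = 1024 (the additive constant -5.8 does not affect variance).
σ_Z = √256 = 16.
σ_R = |a|·σ_Z = |2|·16 = 32.
μ_R = a·μ_Z + b = 2·107 + (-5.8) = 208.2.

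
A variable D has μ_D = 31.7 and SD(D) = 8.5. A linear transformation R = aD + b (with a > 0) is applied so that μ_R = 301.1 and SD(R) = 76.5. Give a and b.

a = 9, b = 15.8

SD(R) = a·SD(D) (a > 0), so a = 76.5/8.5 = 9.
μ_R = a·μ_D + b, so b = 301.1 − 9·31.7 = 15.8.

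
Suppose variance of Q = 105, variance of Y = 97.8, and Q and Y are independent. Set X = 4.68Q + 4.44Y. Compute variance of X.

variance of X = a²·variance of Q + b²·variance of Y + 2ab·Cov[Q, Y] with a = 4.68, b = 4.44.
Independence gives Cov[Q, Y] = 0.
= 4.68²·105 + 4.44²·97.8 + 2·4.68·4.44·0
= 2299.752 + 1927.99008 + 0 = 4227.74208.

variance of X = 4227.74208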